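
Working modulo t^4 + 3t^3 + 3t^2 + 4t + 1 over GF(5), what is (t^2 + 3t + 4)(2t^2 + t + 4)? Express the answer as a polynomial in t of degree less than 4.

t^3 + 4t^2 + 3t + 4

Multiply in GF(5)[t]: (t^2 + 3t + 4)·(2t^2 + t + 4) = 2t^4 + 2t^3 + t + 1.
Reduce using t^4 ≡ 2t^3 + 2t^2 + t + 4 (mod t^4 + 3t^3 + 3t^2 + 4t + 1).
Reduced: t^3 + 4t^2 + 3t + 4.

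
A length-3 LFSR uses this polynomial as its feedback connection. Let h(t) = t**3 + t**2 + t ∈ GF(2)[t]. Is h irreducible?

No

Check for roots in GF(2): h(0) = 0 → root; h(1) = 1.
h(0) = 0, so (t) divides h(t); h is reducible.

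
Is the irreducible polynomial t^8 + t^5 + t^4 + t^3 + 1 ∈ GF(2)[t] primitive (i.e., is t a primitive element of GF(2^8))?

No

Write f(t) = t^8 + t^5 + t^4 + t^3 + 1.
|GF(2^8)^×| = 2^8 − 1 = 255. Prime factorization: 255 = 3·5·17.
f is primitive ⇔ t has order 255 in GF(2)[t]/(f), i.e. t^(255/q) ≠ 1 for each prime q | 255.
t^(85) mod f = 1
t^(51) mod f = 1
t^(15) mod f = t^6 + t^3 + t^2 + t.
Since t^(85) = 1, the order of t divides 85 < 255; not primitive.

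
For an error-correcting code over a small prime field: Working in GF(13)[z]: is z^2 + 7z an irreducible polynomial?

Write m(z) = z^2 + 7z.
Check each element of GF(13) for a root: m(0)=0, m(1)=8, m(2)=5, m(3)=4, m(4)=5, m(5)=8, m(6)=0, m(7)=7, m(8)=3, m(9)=1, m(10)=1, m(11)=3, m(12)=7.
m(0) = 0, so (z) divides m(z); m is reducible.

No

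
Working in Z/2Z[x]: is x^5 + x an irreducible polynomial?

No

Write P(x) = x^5 + x.
Check for roots in Z/2Z: P(0) = 0 → root; P(1) = 0 → root.
P(0) = 0, so (x) divides P(x); P is reducible.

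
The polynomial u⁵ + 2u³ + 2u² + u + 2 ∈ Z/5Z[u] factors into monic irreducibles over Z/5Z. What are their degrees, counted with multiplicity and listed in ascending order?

Write f(u) = u⁵ + 2u³ + 2u² + u + 2.
Roots in Z/5Z: f(0) = 2; f(1) = 3; f(2) = 0 → root; f(3) = 0 → root; f(4) = 0 → root.
Linear factors from roots: (u - 2), (u + 2), (u + 1).
Complete factorization: f(u) = (u + 1)·(u + 2)·(u - 2)·(u² - u + 2).
Factor degrees with multiplicity: 1 + 1 + 1 + 2 = 5.

1, 1, 1, 2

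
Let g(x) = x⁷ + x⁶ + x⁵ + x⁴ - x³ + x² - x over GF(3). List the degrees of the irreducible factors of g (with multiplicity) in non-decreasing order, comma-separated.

Roots in GF(3): g(0) = 0 → root; g(1) = 0 → root; g(2) = 0 → root.
Linear factors from roots: (x), (x - 1), (x + 1).
Complete factorization: g(x) = (x)·(x + 1)·(x - 1)·(x² - x - 1)^2.
Factor degrees with multiplicity: 1 + 1 + 1 + 2 + 2 = 7.

1, 1, 1, 2, 2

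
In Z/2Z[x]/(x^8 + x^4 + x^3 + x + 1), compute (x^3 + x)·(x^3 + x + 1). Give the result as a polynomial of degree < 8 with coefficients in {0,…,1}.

Multiply in Z/2Z[x]: (x^3 + x)·(x^3 + x + 1) = x^6 + x^3 + x^2 + x.
Reduced: x^6 + x^3 + x^2 + x.

x^6 + x^3 + x^2 + x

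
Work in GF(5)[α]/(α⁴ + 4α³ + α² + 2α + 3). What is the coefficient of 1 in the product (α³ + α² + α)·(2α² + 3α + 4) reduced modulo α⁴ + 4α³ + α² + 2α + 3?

4

Multiply in GF(5)[α]: (α³ + α² + α)·(2α² + 3α + 4) = 2α⁵ + 4α³ + 2α² + 4α.
Reduce using α⁴ ≡ α³ + 4α² + 3α + 2 (mod α⁴ + 4α³ + α² + 2α + 3).
Reduced: 4α³ + α² + 4α + 4.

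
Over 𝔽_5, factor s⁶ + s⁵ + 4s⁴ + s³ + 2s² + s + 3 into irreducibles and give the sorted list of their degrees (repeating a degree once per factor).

Write h(s) = s⁶ + s⁵ + 4s⁴ + s³ + 2s² + s + 3.
Roots in 𝔽_5: h(0) = 3; h(1) = 3; h(2) = 1; h(3) = 2; h(4) = 2.
Complete factorization: h(s) = (s⁶ + s⁵ + 4s⁴ + s³ + 2s² + s + 3).
Factor degrees with multiplicity: 6 = 6.

6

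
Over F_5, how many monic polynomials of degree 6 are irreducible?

2580

Gauss's count: N_{5}(6) = (1/6) Σ_{d|6} μ(6/d)·5^d.
Divisors of 6: 1, 2, 3, 6; μ(6/d) for each: 1, -1, -1, 1.
Σ = 5^1 − 5^2 − 5^3 + 5^6 = 15480.
N = 15480/6 = 2580.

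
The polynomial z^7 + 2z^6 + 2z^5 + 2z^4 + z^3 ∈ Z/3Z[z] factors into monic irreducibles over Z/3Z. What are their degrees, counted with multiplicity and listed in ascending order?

Write h(z) = z^7 + 2z^6 + 2z^5 + 2z^4 + z^3.
Roots in Z/3Z: h(0) = 0 → root; h(1) = 2; h(2) = 0 → root.
Linear factors from roots: (z), (z + 1).
Complete factorization: h(z) = (z + 1)^2·(z)^3·(z^2 + 1).
Factor degrees with multiplicity: 1 + 1 + 1 + 1 + 1 + 2 = 7.

1, 1, 1, 1, 1, 2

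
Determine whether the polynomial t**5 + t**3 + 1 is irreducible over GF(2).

Write m(t) = t**5 + t**3 + 1.
Check for roots in GF(2): m(0) = 1; m(1) = 1.
No roots, so no linear factors.
Monic irreducibles of degree 2 over GF(2): t**2 + t + 1.
None of them divide m (all give nonzero remainder).
No irreducible factor of degree ≤ 2 exists, so m is irreducible over GF(2).

Yes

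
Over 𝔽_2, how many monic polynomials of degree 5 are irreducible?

The number of monic irreducibles of degree 5 over GF(2) is (1/5)·Σ_{d∣5} μ(5/d) 2^d.
Divisors of 5: 1, 5; μ(5/d) for each: -1, 1.
Σ = − 2^1 + 2^5 = 30.
N = 30/5 = 6.

6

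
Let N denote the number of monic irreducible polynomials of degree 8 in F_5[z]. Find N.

Gauss's count: N_{5}(8) = (1/8) Σ_{d|8} μ(8/d)·5^d.
Divisors of 8: 1, 2, 4, 8; μ(8/d) for each: 0, 0, -1, 1.
Σ = − 5^4 + 5^8 = 390000.
N = 390000/8 = 48750.

48750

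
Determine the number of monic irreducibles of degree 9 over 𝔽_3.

2184

The number of monic irreducibles of degree 9 over GF(3) is (1/9)·Σ_{d∣9} μ(9/d) 3^d.
Divisors of 9: 1, 3, 9; μ(9/d) for each: 0, -1, 1.
Σ = − 3^3 + 3^9 = 19656.
N = 19656/9 = 2184.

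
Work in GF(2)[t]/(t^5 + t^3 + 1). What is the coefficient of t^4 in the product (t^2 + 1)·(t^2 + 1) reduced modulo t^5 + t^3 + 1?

Multiply in GF(2)[t]: (t^2 + 1)·(t^2 + 1) = t^4 + 1.
Reduced: t^4 + 1.

1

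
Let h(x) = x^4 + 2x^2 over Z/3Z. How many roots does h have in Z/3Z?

3

Evaluate at each of the 3 elements of Z/3Z:
h(0) = 0 → root; h(1) = 0 → root; h(2) = 0 → root.
Roots: {0, 1, 2}.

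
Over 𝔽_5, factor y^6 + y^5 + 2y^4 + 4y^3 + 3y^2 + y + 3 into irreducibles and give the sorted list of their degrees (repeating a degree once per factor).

Write f(y) = y^6 + y^5 + 2y^4 + 4y^3 + 3y^2 + y + 3.
Roots in 𝔽_5: f(0) = 3; f(1) = 0 → root; f(2) = 2; f(3) = 0 → root; f(4) = 3.
Linear factors from roots: (y + 4), (y + 2).
Complete factorization: f(y) = (y + 2)·(y + 4)·(y^2 + 2y + 4)·(y^2 + 3y + 4).
Factor degrees with multiplicity: 1 + 1 + 2 + 2 = 6.

1, 1, 2, 2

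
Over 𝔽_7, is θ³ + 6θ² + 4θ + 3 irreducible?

Write P(θ) = θ³ + 6θ² + 4θ + 3.
Check for roots in 𝔽_7: P(0) = 3; P(1) = 0 → root; P(2) = 1; P(3) = 5; P(4) = 4; P(5) = 4; P(6) = 4.
P(1) = 0, so (θ − 1) divides P(θ); P is reducible.

No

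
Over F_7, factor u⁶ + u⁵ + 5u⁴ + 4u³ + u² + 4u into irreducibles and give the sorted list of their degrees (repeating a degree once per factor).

1, 2, 3

Write h(u) = u⁶ + u⁵ + 5u⁴ + 4u³ + u² + 4u.
Linear factors from roots: (u).
Complete factorization: h(u) = (u)·(u² + 3u + 1)·(u³ + 5u² + 3u + 4).
Factor degrees with multiplicity: 1 + 2 + 3 = 6.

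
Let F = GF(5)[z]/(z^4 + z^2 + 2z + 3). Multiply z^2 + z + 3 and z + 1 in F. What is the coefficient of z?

Multiply in GF(5)[z]: (z^2 + z + 3)·(z + 1) = z^3 + 2z^2 + 4z + 3.
Reduced: z^3 + 2z^2 + 4z + 3.

4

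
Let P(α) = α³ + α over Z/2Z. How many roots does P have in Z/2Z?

2

Evaluate at each of the 2 elements of Z/2Z:
P(0) = 0 → root; P(1) = 0 → root.
Roots: {0, 1}.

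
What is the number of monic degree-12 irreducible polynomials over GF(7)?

x^(7^12) − x is the product of all monic irreducibles of degree dividing 12; Möbius inversion gives N = (1/12) Σ μ(12/d)·7^d.
Divisors of 12: 1, 2, 3, 4, 6, 12; μ(12/d) for each: 0, 1, 0, -1, -1, 1.
Σ = 7^2 − 7^4 − 7^6 + 7^12 = 13841167200.
N = 13841167200/12 = 1153430600.

1153430600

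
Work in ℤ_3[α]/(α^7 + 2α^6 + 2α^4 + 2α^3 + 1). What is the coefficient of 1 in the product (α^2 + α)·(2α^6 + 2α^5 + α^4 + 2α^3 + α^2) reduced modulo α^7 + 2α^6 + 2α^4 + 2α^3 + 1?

Multiply in ℤ_3[α]: (α^2 + α)·(2α^6 + 2α^5 + α^4 + 2α^3 + α^2) = 2α^8 + α^7 + α^3.
Reduce using α^7 ≡ α^6 + α^4 + α^3 + 2 (mod α^7 + 2α^6 + 2α^4 + 2α^3 + 1).
Reduced: 2α^5 + 2α^4 + α^3 + α.

0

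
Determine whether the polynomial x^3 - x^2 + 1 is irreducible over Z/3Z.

Yes

Write m(x) = x^3 - x^2 + 1.
Check for roots in Z/3Z: m(0) = 1; m(1) = 1; m(2) = 2.
No roots. A degree-3 polynomial over a field with no linear factor is irreducible.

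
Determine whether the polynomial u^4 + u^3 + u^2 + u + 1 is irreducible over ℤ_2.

Yes

Write f(u) = u^4 + u^3 + u^2 + u + 1.
Check for roots in ℤ_2: f(0) = 1; f(1) = 1.
No roots, so no linear factors.
Monic irreducibles of degree 2 over GF(2): u^2 + u + 1.
None of them divide f (all give nonzero remainder).
No irreducible factor of degree ≤ 2 exists, so f is irreducible over GF(2).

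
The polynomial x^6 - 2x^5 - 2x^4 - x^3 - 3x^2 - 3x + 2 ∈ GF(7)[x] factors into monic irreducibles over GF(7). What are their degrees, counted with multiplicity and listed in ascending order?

1, 1, 2, 2

Write h(x) = x^6 - 2x^5 - 2x^4 - x^3 - 3x^2 - 3x + 2.
Linear factors from roots: (x - 2), (x + 3).
Complete factorization: h(x) = (x + 3)·(x - 2)·(x^2 + x - 1)·(x^2 + 3x - 2).
Factor degrees with multiplicity: 1 + 1 + 2 + 2 = 6.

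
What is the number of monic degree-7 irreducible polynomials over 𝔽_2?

By the necklace-counting formula, N_2(7) = (1/7) Σ_{d|7} μ(7/d)·2^d.
Divisors of 7: 1, 7; μ(7/d) for each: -1, 1.
Σ = − 2^1 + 2^7 = 126.
N = 126/7 = 18.

18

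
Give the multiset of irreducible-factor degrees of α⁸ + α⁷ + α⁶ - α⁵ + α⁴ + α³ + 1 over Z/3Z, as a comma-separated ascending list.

1, 2, 2, 3

Write h(α) = α⁸ + α⁷ + α⁶ - α⁵ + α⁴ + α³ + 1.
Roots in Z/3Z: h(0) = 1; h(1) = 2; h(2) = 0 → root.
Linear factors from roots: (α + 1).
Complete factorization: h(α) = (α + 1)·(α² - α - 1)^2·(α³ - α² + 1).
Factor degrees with multiplicity: 1 + 2 + 2 + 3 = 8.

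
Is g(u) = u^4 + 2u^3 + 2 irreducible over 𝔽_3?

Yes

Check for roots in 𝔽_3: g(0) = 2; g(1) = 2; g(2) = 1.
No roots, so no linear factors.
Monic irreducibles of degree 2 over GF(3): u^2 + 1, u^2 + u + 2, u^2 + 2u + 2.
None of them divide g (all give nonzero remainder).
No irreducible factor of degree ≤ 2 exists, so g is irreducible over GF(3).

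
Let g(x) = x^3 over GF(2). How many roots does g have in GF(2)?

1

Evaluate at each of the 2 elements of GF(2):
g(0) = 0 → root; g(1) = 1.
Roots: {0}.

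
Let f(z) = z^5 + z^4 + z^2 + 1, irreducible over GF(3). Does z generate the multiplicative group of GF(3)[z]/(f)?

|GF(3^5)^×| = 3^5 − 1 = 242. Prime factorization: 242 = 2·11^2.
f is primitive ⇔ z has order 242 in GF(3)[z]/(f), i.e. z^(242/q) ≠ 1 for each prime q | 242.
z^(121) mod f = 2.
z^(22) mod f = z^4 + 2z^3 + 2z^2.
None equal 1, so z has full order 242; f is primitive.

Yes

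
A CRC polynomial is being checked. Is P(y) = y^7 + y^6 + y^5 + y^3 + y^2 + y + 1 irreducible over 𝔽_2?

Yes

Check for roots in 𝔽_2: P(0) = 1; P(1) = 1.
No roots, so no linear factors.
Monic irreducibles of degree 2 over GF(2): y^2 + y + 1.
None of them divide P (all give nonzero remainder).
Monic irreducibles of degree 3 over GF(2): y^3 + y + 1, y^3 + y^2 + 1.
None of them divide P (all give nonzero remainder).
No irreducible factor of degree ≤ 3 exists, so P is irreducible over GF(2).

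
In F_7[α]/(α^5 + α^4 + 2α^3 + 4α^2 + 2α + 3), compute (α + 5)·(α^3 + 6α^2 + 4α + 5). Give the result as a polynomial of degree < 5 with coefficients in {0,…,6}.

Multiply in F_7[α]: (α + 5)·(α^3 + 6α^2 + 4α + 5) = α^4 + 4α^3 + 6α^2 + 4α + 4.
Reduced: α^4 + 4α^3 + 6α^2 + 4α + 4.

α^4 + 4α^3 + 6α^2 + 4α + 4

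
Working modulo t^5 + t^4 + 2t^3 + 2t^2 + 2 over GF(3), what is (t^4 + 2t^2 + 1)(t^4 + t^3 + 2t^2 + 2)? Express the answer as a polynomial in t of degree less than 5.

Multiply in GF(3)[t]: (t^4 + 2t^2 + 1)·(t^4 + t^3 + 2t^2 + 2) = t^8 + t^7 + t^6 + 2t^5 + t^4 + t^3 + 2.
Reduce using t^5 ≡ 2t^4 + t^3 + t^2 + 1 (mod t^5 + t^4 + 2t^3 + 2t^2 + 2).
Reduced: 2t^4 + 2t^3 + t^2 + 2t.

2t^4 + 2t^3 + t^2 + 2t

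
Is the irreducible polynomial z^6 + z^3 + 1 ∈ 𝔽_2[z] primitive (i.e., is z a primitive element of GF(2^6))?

Write f(z) = z^6 + z^3 + 1.
|GF(2^6)^×| = 2^6 − 1 = 63. Prime factorization: 63 = 3^2·7.
f is primitive ⇔ z has order 63 in GF(2)[z]/(f), i.e. z^(63/q) ≠ 1 for each prime q | 63.
z^(21) mod f = z^3.
z^(9) mod f = 1
Since z^(9) = 1, the order of z divides 9 < 63; not primitive.

No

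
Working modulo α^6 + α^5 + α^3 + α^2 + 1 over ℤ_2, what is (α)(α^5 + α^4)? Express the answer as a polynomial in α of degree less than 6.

Multiply in ℤ_2[α]: (α)·(α^5 + α^4) = α^6 + α^5.
Reduce using α^6 ≡ α^5 + α^3 + α^2 + 1 (mod α^6 + α^5 + α^3 + α^2 + 1).
Reduced: α^3 + α^2 + 1.

α^3 + α^2 + 1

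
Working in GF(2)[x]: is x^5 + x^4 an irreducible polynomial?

No

Write h(x) = x^5 + x^4.
Check for roots in GF(2): h(0) = 0 → root; h(1) = 0 → root.
h(0) = 0, so (x) divides h(x); h is reducible.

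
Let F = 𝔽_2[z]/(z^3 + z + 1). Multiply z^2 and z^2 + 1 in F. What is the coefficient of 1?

Multiply in 𝔽_2[z]: (z^2)·(z^2 + 1) = z^4 + z^2.
Reduce using z^3 ≡ z + 1 (mod z^3 + z + 1).
Reduced: z.

0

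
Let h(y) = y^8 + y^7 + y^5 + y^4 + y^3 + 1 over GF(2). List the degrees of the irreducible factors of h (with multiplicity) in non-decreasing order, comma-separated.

1, 2, 2, 3

Roots in GF(2): h(0) = 1; h(1) = 0 → root.
Linear factors from roots: (y + 1).
Complete factorization: h(y) = (y + 1)·(y^2 + y + 1)^2·(y^3 + y + 1).
Factor degrees with multiplicity: 1 + 2 + 2 + 3 = 8.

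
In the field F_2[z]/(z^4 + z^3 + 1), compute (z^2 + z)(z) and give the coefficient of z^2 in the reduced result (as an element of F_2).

1

Multiply in F_2[z]: (z^2 + z)·(z) = z^3 + z^2.
Reduced: z^3 + z^2.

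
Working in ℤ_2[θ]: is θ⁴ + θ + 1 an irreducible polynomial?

Yes

Write m(θ) = θ⁴ + θ + 1.
Check for roots in ℤ_2: m(0) = 1; m(1) = 1.
No roots, so no linear factors.
Monic irreducibles of degree 2 over GF(2): θ² + θ + 1.
None of them divide m (all give nonzero remainder).
No irreducible factor of degree ≤ 2 exists, so m is irreducible over GF(2).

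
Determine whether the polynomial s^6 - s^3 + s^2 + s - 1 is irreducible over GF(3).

Yes

Write m(s) = s^6 - s^3 + s^2 + s - 1.
Check for roots in GF(3): m(0) = 2; m(1) = 1; m(2) = 1.
No roots, so no linear factors.
Monic irreducibles of degree 2 over GF(3): s^2 + 1, s^2 + s - 1, s^2 - s - 1.
None of them divide m (all give nonzero remainder).
Degree-3 irreducible divisors: test the 8 monic irreducibles of degree 3 over GF(3).
None of them divide m (all give nonzero remainder).
No irreducible factor of degree ≤ 3 exists, so m is irreducible over GF(3).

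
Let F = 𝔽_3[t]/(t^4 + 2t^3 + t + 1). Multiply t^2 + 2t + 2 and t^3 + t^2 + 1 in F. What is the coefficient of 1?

Multiply in 𝔽_3[t]: (t^2 + 2t + 2)·(t^3 + t^2 + 1) = t^5 + t^3 + 2t + 2.
Reduce using t^4 ≡ t^3 + 2t + 2 (mod t^4 + 2t^3 + t + 1).
Reduced: 2t^3 + 2t^2 + 1.

1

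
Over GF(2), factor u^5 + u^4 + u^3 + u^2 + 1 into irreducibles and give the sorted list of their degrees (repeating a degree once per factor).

5

Write h(u) = u^5 + u^4 + u^3 + u^2 + 1.
Roots in GF(2): h(0) = 1; h(1) = 1.
Complete factorization: h(u) = (u^5 + u^4 + u^3 + u^2 + 1).
Factor degrees with multiplicity: 5 = 5.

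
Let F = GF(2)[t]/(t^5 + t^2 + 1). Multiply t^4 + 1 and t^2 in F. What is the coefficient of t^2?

Multiply in GF(2)[t]: (t^4 + 1)·(t^2) = t^6 + t^2.
Reduce using t^5 ≡ t^2 + 1 (mod t^5 + t^2 + 1).
Reduced: t^3 + t^2 + t.

1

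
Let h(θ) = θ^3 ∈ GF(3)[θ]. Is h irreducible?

No

Check for roots in GF(3): h(0) = 0 → root; h(1) = 1; h(2) = 2.
h(0) = 0, so (θ) divides h(θ); h is reducible.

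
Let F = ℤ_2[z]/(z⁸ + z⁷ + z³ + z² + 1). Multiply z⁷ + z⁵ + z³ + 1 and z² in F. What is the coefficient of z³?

Multiply in ℤ_2[z]: (z⁷ + z⁵ + z³ + 1)·(z²) = z⁹ + z⁷ + z⁵ + z².
Reduce using z⁸ ≡ z⁷ + z³ + z² + 1 (mod z⁸ + z⁷ + z³ + z² + 1).
Reduced: z⁵ + z⁴ + z + 1.

0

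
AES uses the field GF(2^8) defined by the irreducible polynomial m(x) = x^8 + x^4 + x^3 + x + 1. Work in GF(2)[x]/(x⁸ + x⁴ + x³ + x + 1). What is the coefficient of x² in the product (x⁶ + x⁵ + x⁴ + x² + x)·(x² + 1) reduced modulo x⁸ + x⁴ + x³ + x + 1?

1

Multiply in GF(2)[x]: (x⁶ + x⁵ + x⁴ + x² + x)·(x² + 1) = x⁸ + x⁷ + x⁵ + x³ + x² + x.
Reduce using x⁸ ≡ x⁴ + x³ + x + 1 (mod x⁸ + x⁴ + x³ + x + 1).
Reduced: x⁷ + x⁵ + x⁴ + x² + 1.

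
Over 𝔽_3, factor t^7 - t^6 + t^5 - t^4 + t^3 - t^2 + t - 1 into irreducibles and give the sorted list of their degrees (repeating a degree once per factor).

1, 2, 2, 2

Write g(t) = t^7 - t^6 + t^5 - t^4 + t^3 - t^2 + t - 1.
Roots in 𝔽_3: g(0) = 2; g(1) = 0 → root; g(2) = 1.
Linear factors from roots: (t - 1).
Complete factorization: g(t) = (t - 1)·(t^2 + 1)·(t^2 + t - 1)·(t^2 - t - 1).
Factor degrees with multiplicity: 1 + 2 + 2 + 2 = 7.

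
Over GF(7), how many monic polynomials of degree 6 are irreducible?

By the necklace-counting formula, N_7(6) = (1/6) Σ_{d|6} μ(6/d)·7^d.
Divisors of 6: 1, 2, 3, 6; μ(6/d) for each: 1, -1, -1, 1.
Σ = 7^1 − 7^2 − 7^3 + 7^6 = 117264.
N = 117264/6 = 19544.

19544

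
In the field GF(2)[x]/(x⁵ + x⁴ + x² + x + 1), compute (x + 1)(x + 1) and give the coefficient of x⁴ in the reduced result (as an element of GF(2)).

Multiply in GF(2)[x]: (x + 1)·(x + 1) = x² + 1.
Reduced: x² + 1.

0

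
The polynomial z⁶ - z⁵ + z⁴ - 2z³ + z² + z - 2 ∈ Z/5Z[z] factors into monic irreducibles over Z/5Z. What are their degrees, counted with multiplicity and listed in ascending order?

6

Write g(z) = z⁶ - z⁵ + z⁴ - 2z³ + z² + z - 2.
Roots in Z/5Z: g(0) = 3; g(1) = 4; g(2) = 1; g(3) = 3; g(4) = 3.
Complete factorization: g(z) = (z⁶ - z⁵ + z⁴ - 2z³ + z² + z - 2).
Factor degrees with multiplicity: 6 = 6.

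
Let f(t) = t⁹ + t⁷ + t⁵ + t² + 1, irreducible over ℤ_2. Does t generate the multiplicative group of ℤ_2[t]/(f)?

|GF(2^9)^×| = 2^9 − 1 = 511. Prime factorization: 511 = 7·73.
f is primitive ⇔ t has order 511 in GF(2)[t]/(f), i.e. t^(511/q) ≠ 1 for each prime q | 511.
t^(73) mod f = t⁸ + t⁷ + t⁶ + t⁵ + t³ + t.
t^(7) mod f = t⁷.
None equal 1, so t has full order 511; f is primitive.

Yes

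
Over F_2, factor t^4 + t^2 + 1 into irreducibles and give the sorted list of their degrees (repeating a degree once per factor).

Write g(t) = t^4 + t^2 + 1.
Roots in F_2: g(0) = 1; g(1) = 1.
Complete factorization: g(t) = (t^2 + t + 1)^2.
Factor degrees with multiplicity: 2 + 2 = 4.

2, 2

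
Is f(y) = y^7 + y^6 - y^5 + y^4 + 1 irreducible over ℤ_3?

Check for roots in ℤ_3: f(0) = 1; f(1) = 0 → root; f(2) = 0 → root.
f(1) = 0, so (y − 1) divides f(y); f is reducible.

No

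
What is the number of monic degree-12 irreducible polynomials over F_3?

44220

By the necklace-counting formula, N_3(12) = (1/12) Σ_{d|12} μ(12/d)·3^d.
Divisors of 12: 1, 2, 3, 4, 6, 12; μ(12/d) for each: 0, 1, 0, -1, -1, 1.
Σ = 3^2 − 3^4 − 3^6 + 3^12 = 530640.
N = 530640/12 = 44220.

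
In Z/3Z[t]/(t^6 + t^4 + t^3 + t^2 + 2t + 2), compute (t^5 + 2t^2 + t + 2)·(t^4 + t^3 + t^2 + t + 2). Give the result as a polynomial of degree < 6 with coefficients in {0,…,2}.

t^4 + t^2 + 2t + 2

Multiply in Z/3Z[t]: (t^5 + 2t^2 + t + 2)·(t^4 + t^3 + t^2 + t + 2) = t^9 + t^8 + t^7 + 2t^5 + 2t^4 + 2t^3 + t^2 + t + 1.
Reduce using t^6 ≡ 2t^4 + 2t^3 + 2t^2 + t + 1 (mod t^6 + t^4 + t^3 + t^2 + 2t + 2).
Reduced: t^4 + t^2 + 2t + 2.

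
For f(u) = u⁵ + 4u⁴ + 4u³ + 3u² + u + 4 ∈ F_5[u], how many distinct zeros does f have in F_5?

1

Evaluate at each of the 5 elements of F_5:
f(0) = 4; f(1) = 2; f(2) = 1; f(3) = 4; f(4) = 0 → root.
Roots: {4}.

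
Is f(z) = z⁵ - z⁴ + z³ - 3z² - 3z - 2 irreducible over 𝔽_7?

No

Check for roots in 𝔽_7: f(0) = 5; f(1) = 0 → root; f(2) = 4; f(3) = 4; f(4) = 0 → root; f(5) = 6; f(6) = 2.
f(1) = 0, so (z − 1) divides f(z); f is reducible.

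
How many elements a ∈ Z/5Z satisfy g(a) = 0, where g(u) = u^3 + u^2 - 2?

2

Evaluate at each of the 5 elements of Z/5Z:
g(0) = 3; g(1) = 0 → root; g(2) = 0 → root; g(3) = 4; g(4) = 3.
Roots: {1, 2}.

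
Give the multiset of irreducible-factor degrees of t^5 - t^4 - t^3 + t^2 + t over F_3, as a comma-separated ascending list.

1, 2, 2

Write h(t) = t^5 - t^4 - t^3 + t^2 + t.
Roots in F_3: h(0) = 0 → root; h(1) = 1; h(2) = 2.
Linear factors from roots: (t).
Complete factorization: h(t) = (t)·(t^2 + t - 1)^2.
Factor degrees with multiplicity: 1 + 2 + 2 = 5.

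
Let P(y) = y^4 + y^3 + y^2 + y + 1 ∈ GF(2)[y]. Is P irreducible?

Check for roots in GF(2): P(0) = 1; P(1) = 1.
No roots, so no linear factors.
Monic irreducibles of degree 2 over GF(2): y^2 + y + 1.
None of them divide P (all give nonzero remainder).
No irreducible factor of degree ≤ 2 exists, so P is irreducible over GF(2).

Yes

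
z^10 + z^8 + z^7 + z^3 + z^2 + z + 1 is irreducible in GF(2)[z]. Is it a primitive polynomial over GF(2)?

Yes

Write f(z) = z^10 + z^8 + z^7 + z^3 + z^2 + z + 1.
|GF(2^10)^×| = 2^10 − 1 = 1023. Prime factorization: 1023 = 3·11·31.
f is primitive ⇔ z has order 1023 in GF(2)[z]/(f), i.e. z^(1023/q) ≠ 1 for each prime q | 1023.
z^(341) mod f = z^9 + z^8 + z^7 + z^6 + z^4 + z^2.
z^(93) mod f = z^9 + z^8 + z^6 + z^5 + z^3 + z.
z^(33) mod f = z^8 + z^5 + z^4 + z^3 + z^2 + z + 1.
None equal 1, so z has full order 1023; f is primitive.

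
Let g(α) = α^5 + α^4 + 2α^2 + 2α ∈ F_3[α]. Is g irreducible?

No

Check for roots in F_3: g(0) = 0 → root; g(1) = 0 → root; g(2) = 0 → root.
g(0) = 0, so (α) divides g(α); g is reducible.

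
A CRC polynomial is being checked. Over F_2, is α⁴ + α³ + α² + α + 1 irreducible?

Yes

Write P(α) = α⁴ + α³ + α² + α + 1.
Check for roots in F_2: P(0) = 1; P(1) = 1.
No roots, so no linear factors.
Monic irreducibles of degree 2 over GF(2): α² + α + 1.
None of them divide P (all give nonzero remainder).
No irreducible factor of degree ≤ 2 exists, so P is irreducible over GF(2).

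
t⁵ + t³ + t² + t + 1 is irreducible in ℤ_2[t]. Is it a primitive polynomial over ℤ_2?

Write f(t) = t⁵ + t³ + t² + t + 1.
|GF(2^5)^×| = 2^5 − 1 = 31. Prime factorization: 31 = 31.
f is primitive ⇔ t has order 31 in GF(2)[t]/(f), i.e. t^(31/q) ≠ 1 for each prime q | 31.
t^(1) mod f = t.
None equal 1, so t has full order 31; f is primitive.

Yes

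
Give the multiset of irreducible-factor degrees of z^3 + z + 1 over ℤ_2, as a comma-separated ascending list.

Write f(z) = z^3 + z + 1.
Roots in ℤ_2: f(0) = 1; f(1) = 1.
Complete factorization: f(z) = (z^3 + z + 1).
Factor degrees with multiplicity: 3 = 3.

3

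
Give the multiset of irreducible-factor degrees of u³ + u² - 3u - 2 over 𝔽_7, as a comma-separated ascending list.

1, 2

Write h(u) = u³ + u² - 3u - 2.
Linear factors from roots: (u + 2).
Complete factorization: h(u) = (u + 2)·(u² - u - 1).
Factor degrees with multiplicity: 1 + 2 = 3.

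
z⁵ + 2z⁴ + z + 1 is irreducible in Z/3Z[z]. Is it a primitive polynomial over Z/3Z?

Yes

Write f(z) = z⁵ + 2z⁴ + z + 1.
|GF(3^5)^×| = 3^5 − 1 = 242. Prime factorization: 242 = 2·11^2.
f is primitive ⇔ z has order 242 in GF(3)[z]/(f), i.e. z^(242/q) ≠ 1 for each prime q | 242.
z^(121) mod f = 2.
z^(22) mod f = z⁴ + z³ + 2z + 1.
None equal 1, so z has full order 242; f is primitive.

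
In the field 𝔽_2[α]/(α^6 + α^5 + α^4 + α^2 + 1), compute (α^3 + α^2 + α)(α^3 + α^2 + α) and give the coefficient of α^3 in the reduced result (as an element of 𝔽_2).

0

Multiply in 𝔽_2[α]: (α^3 + α^2 + α)·(α^3 + α^2 + α) = α^6 + α^4 + α^2.
Reduce using α^6 ≡ α^5 + α^4 + α^2 + 1 (mod α^6 + α^5 + α^4 + α^2 + 1).
Reduced: α^5 + 1.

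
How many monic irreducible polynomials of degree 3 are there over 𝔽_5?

x^(5^3) − x is the product of all monic irreducibles of degree dividing 3; Möbius inversion gives N = (1/3) Σ μ(3/d)·5^d.
Divisors of 3: 1, 3; μ(3/d) for each: -1, 1.
Σ = − 5^1 + 5^3 = 120.
N = 120/3 = 40.

40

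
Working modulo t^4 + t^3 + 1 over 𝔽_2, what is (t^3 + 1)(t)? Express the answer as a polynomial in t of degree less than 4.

t^3 + t + 1

Multiply in 𝔽_2[t]: (t^3 + 1)·(t) = t^4 + t.
Reduce using t^4 ≡ t^3 + 1 (mod t^4 + t^3 + 1).
Reduced: t^3 + t + 1.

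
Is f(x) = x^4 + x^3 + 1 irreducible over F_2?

Check for roots in F_2: f(0) = 1; f(1) = 1.
No roots, so no linear factors.
Monic irreducibles of degree 2 over GF(2): x^2 + x + 1.
None of them divide f (all give nonzero remainder).
No irreducible factor of degree ≤ 2 exists, so f is irreducible over GF(2).

Yes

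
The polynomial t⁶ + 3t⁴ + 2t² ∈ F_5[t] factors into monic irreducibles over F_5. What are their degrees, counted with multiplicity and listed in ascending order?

1, 1, 1, 1, 2

Write f(t) = t⁶ + 3t⁴ + 2t².
Roots in F_5: f(0) = 0 → root; f(1) = 1; f(2) = 0 → root; f(3) = 0 → root; f(4) = 1.
Linear factors from roots: (t), (t + 3), (t + 2).
Complete factorization: f(t) = (t + 2)·(t + 3)·(t)^2·(t² + 2).
Factor degrees with multiplicity: 1 + 1 + 1 + 1 + 2 = 6.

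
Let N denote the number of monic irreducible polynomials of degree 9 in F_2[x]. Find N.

x^(2^9) − x is the product of all monic irreducibles of degree dividing 9; Möbius inversion gives N = (1/9) Σ μ(9/d)·2^d.
Divisors of 9: 1, 3, 9; μ(9/d) for each: 0, -1, 1.
Σ = − 2^3 + 2^9 = 504.
N = 504/9 = 56.

56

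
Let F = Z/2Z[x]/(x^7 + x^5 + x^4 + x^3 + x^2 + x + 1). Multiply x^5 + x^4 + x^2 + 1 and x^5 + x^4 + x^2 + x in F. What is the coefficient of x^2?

0

Multiply in Z/2Z[x]: (x^5 + x^4 + x^2 + 1)·(x^5 + x^4 + x^2 + x) = x^10 + x^8 + x^6 + x^3 + x^2 + x.
Reduce using x^7 ≡ x^5 + x^4 + x^3 + x^2 + x + 1 (mod x^7 + x^5 + x^4 + x^3 + x^2 + x + 1).
Reduced: x^3 + 1.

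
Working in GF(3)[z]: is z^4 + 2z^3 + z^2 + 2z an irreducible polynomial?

No

Write h(z) = z^4 + 2z^3 + z^2 + 2z.
Check for roots in GF(3): h(0) = 0 → root; h(1) = 0 → root; h(2) = 1.
h(0) = 0, so (z) divides h(z); h is reducible.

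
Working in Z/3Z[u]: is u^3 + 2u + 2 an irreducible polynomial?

Write P(u) = u^3 + 2u + 2.
Check for roots in Z/3Z: P(0) = 2; P(1) = 2; P(2) = 2.
No roots. A degree-3 polynomial over a field with no linear factor is irreducible.

Yes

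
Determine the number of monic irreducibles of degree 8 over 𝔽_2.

x^(2^8) − x is the product of all monic irreducibles of degree dividing 8; Möbius inversion gives N = (1/8) Σ μ(8/d)·2^d.
Divisors of 8: 1, 2, 4, 8; μ(8/d) for each: 0, 0, -1, 1.
Σ = − 2^4 + 2^8 = 240.
N = 240/8 = 30.

30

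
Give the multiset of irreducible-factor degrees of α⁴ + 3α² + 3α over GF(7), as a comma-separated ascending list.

1, 1, 2

Write f(α) = α⁴ + 3α² + 3α.
Linear factors from roots: (α), (α - 1).
Complete factorization: f(α) = (α)·(α - 1)·(α² + α - 3).
Factor degrees with multiplicity: 1 + 1 + 2 = 4.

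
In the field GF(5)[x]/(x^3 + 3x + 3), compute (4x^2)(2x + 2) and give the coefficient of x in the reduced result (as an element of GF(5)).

Multiply in GF(5)[x]: (4x^2)·(2x + 2) = 3x^3 + 3x^2.
Reduce using x^3 ≡ 2x + 2 (mod x^3 + 3x + 3).
Reduced: 3x^2 + x + 1.

1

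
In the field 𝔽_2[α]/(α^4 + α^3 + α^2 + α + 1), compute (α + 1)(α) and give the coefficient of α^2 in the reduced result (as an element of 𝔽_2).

1

Multiply in 𝔽_2[α]: (α + 1)·(α) = α^2 + α.
Reduced: α^2 + α.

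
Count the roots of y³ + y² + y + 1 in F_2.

Write P(y) = y³ + y² + y + 1.
Evaluate at each of the 2 elements of F_2:
P(0) = 1; P(1) = 0 → root.
Roots: {1}.

1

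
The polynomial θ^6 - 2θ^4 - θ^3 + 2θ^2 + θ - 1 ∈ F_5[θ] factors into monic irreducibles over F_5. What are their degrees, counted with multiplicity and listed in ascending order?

1, 1, 1, 1, 2

Write h(θ) = θ^6 - 2θ^4 - θ^3 + 2θ^2 + θ - 1.
Roots in F_5: h(0) = 4; h(1) = 0 → root; h(2) = 3; h(3) = 0 → root; h(4) = 0 → root.
Linear factors from roots: (θ - 1), (θ + 2), (θ + 1).
Complete factorization: h(θ) = (θ + 1)·(θ + 2)·(θ - 1)^2·(θ^2 - θ + 2).
Factor degrees with multiplicity: 1 + 1 + 1 + 1 + 2 = 6.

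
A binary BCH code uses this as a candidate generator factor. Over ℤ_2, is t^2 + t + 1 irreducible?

Write h(t) = t^2 + t + 1.
Check for roots in ℤ_2: h(0) = 1; h(1) = 1.
No roots. A degree-2 polynomial over a field with no linear factor is irreducible.

Yes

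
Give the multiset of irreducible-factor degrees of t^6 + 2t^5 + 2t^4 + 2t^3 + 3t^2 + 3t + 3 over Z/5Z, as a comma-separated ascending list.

Write g(t) = t^6 + 2t^5 + 2t^4 + 2t^3 + 3t^2 + 3t + 3.
Roots in Z/5Z: g(0) = 3; g(1) = 1; g(2) = 2; g(3) = 0 → root; g(4) = 2.
Linear factors from roots: (t + 2).
Complete factorization: g(t) = (t + 2)·(t^2 + 3)·(t^3 + 4t + 3).
Factor degrees with multiplicity: 1 + 2 + 3 = 6.

1, 2, 3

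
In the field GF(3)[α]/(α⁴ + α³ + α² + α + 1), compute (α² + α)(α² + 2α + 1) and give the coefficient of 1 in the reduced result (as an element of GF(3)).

2

Multiply in GF(3)[α]: (α² + α)·(α² + 2α + 1) = α⁴ + α.
Reduce using α⁴ ≡ 2α³ + 2α² + 2α + 2 (mod α⁴ + α³ + α² + α + 1).
Reduced: 2α³ + 2α² + 2.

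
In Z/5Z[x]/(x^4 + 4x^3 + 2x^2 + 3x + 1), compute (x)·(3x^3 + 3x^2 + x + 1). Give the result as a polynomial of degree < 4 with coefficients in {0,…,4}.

x^3 + 2x + 2

Multiply in Z/5Z[x]: (x)·(3x^3 + 3x^2 + x + 1) = 3x^4 + 3x^3 + x^2 + x.
Reduce using x^4 ≡ x^3 + 3x^2 + 2x + 4 (mod x^4 + 4x^3 + 2x^2 + 3x + 1).
Reduced: x^3 + 2x + 2.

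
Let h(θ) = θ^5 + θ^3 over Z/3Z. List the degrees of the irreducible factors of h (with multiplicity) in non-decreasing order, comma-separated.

1, 1, 1, 2

Roots in Z/3Z: h(0) = 0 → root; h(1) = 2; h(2) = 1.
Linear factors from roots: (θ).
Complete factorization: h(θ) = (θ)^3·(θ^2 + 1).
Factor degrees with multiplicity: 1 + 1 + 1 + 2 = 5.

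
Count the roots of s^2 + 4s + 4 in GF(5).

1

Write P(s) = s^2 + 4s + 4.
Evaluate at each of the 5 elements of GF(5):
P(0) = 4; P(1) = 4; P(2) = 1; P(3) = 0 → root; P(4) = 1.
Roots: {3}.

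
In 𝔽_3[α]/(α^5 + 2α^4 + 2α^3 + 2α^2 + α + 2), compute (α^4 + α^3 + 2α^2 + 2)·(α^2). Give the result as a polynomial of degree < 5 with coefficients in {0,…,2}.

Multiply in 𝔽_3[α]: (α^4 + α^3 + 2α^2 + 2)·(α^2) = α^6 + α^5 + 2α^4 + 2α^2.
Reduce using α^5 ≡ α^4 + α^3 + α^2 + 2α + 1 (mod α^5 + 2α^4 + 2α^3 + 2α^2 + α + 2).
Reduced: 2α^4 + 2α + 2.

2α^4 + 2α + 2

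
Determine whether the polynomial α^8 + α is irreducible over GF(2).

No

Write f(α) = α^8 + α.
Check for roots in GF(2): f(0) = 0 → root; f(1) = 0 → root.
f(0) = 0, so (α) divides f(α); f is reducible.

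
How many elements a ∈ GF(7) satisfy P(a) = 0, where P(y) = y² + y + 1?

Evaluate at each of the 7 elements of GF(7):
P(0) = 1; P(1) = 3; P(2) = 0 → root; P(3) = 6; P(4) = 0 → root; P(5) = 3; P(6) = 1.
Roots: {2, 4}.

2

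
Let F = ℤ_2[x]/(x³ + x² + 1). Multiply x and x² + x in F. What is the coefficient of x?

0

Multiply in ℤ_2[x]: (x)·(x² + x) = x³ + x².
Reduce using x³ ≡ x² + 1 (mod x³ + x² + 1).
Reduced: 1.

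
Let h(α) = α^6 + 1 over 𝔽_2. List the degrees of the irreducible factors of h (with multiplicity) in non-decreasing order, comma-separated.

Roots in 𝔽_2: h(0) = 1; h(1) = 0 → root.
Linear factors from roots: (α + 1).
Complete factorization: h(α) = (α + 1)^2·(α^2 + α + 1)^2.
Factor degrees with multiplicity: 1 + 1 + 2 + 2 = 6.

1, 1, 2, 2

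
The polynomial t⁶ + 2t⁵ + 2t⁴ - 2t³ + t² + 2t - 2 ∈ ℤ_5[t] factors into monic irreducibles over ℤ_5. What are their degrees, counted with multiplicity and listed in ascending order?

Write g(t) = t⁶ + 2t⁵ + 2t⁴ - 2t³ + t² + 2t - 2.
Roots in ℤ_5: g(0) = 3; g(1) = 4; g(2) = 0 → root; g(3) = 1; g(4) = 0 → root.
Linear factors from roots: (t - 2), (t + 1).
Complete factorization: g(t) = (t - 2)·(t + 1)^2·(t³ + 2t² + 1).
Factor degrees with multiplicity: 1 + 1 + 1 + 3 = 6.

1, 1, 1, 3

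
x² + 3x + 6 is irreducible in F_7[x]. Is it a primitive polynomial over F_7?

Write f(x) = x² + 3x + 6.
|GF(7^2)^×| = 7^2 − 1 = 48. Prime factorization: 48 = 2^4·3.
f is primitive ⇔ x has order 48 in GF(7)[x]/(f), i.e. x^(48/q) ≠ 1 for each prime q | 48.
x^(24) mod f = 6.
x^(16) mod f = 1
Since x^(16) = 1, the order of x divides 16 < 48; not primitive.

No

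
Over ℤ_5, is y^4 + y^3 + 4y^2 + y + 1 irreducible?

Yes

Write P(y) = y^4 + y^3 + 4y^2 + y + 1.
Check for roots in ℤ_5: P(0) = 1; P(1) = 3; P(2) = 3; P(3) = 3; P(4) = 4.
No roots, so no linear factors.
Degree-2 irreducible divisors: test the 10 monic irreducibles of degree 2 over GF(5).
None of them divide P (all give nonzero remainder).
No irreducible factor of degree ≤ 2 exists, so P is irreducible over GF(5).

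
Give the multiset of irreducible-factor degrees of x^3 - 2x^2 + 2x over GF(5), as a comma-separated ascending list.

1, 1, 1

Write h(x) = x^3 - 2x^2 + 2x.
Roots in GF(5): h(0) = 0 → root; h(1) = 1; h(2) = 4; h(3) = 0 → root; h(4) = 0 → root.
Linear factors from roots: (x), (x + 2), (x + 1).
Complete factorization: h(x) = (x)·(x + 1)·(x + 2).
Factor degrees with multiplicity: 1 + 1 + 1 = 3.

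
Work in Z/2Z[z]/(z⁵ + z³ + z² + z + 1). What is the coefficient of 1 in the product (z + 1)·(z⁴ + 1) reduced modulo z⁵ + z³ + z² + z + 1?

Multiply in Z/2Z[z]: (z + 1)·(z⁴ + 1) = z⁵ + z⁴ + z + 1.
Reduce using z⁵ ≡ z³ + z² + z + 1 (mod z⁵ + z³ + z² + z + 1).
Reduced: z⁴ + z³ + z².

0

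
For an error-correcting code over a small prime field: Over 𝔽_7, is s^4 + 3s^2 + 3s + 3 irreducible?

Yes

Write m(s) = s^4 + 3s^2 + 3s + 3.
Check for roots in 𝔽_7: m(0) = 3; m(1) = 3; m(2) = 2; m(3) = 1; m(4) = 4; m(5) = 4; m(6) = 4.
No roots, so no linear factors.
Degree-2 irreducible divisors: test the 21 monic irreducibles of degree 2 over GF(7).
None of them divide m (all give nonzero remainder).
No irreducible factor of degree ≤ 2 exists, so m is irreducible over GF(7).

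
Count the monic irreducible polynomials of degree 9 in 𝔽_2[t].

Gauss's count: N_{2}(9) = (1/9) Σ_{d|9} μ(9/d)·2^d.
Divisors of 9: 1, 3, 9; μ(9/d) for each: 0, -1, 1.
Σ = − 2^3 + 2^9 = 504.
N = 504/9 = 56.

56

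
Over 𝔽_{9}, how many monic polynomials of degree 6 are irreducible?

x^(9^6) − x is the product of all monic irreducibles of degree dividing 6; Möbius inversion gives N = (1/6) Σ μ(6/d)·9^d.
Divisors of 6: 1, 2, 3, 6; μ(6/d) for each: 1, -1, -1, 1.
Σ = 9^1 − 9^2 − 9^3 + 9^6 = 530640.
N = 530640/6 = 88440.

88440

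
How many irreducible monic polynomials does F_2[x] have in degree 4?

Gauss's count: N_{2}(4) = (1/4) Σ_{d|4} μ(4/d)·2^d.
Divisors of 4: 1, 2, 4; μ(4/d) for each: 0, -1, 1.
Σ = − 2^2 + 2^4 = 12.
N = 12/4 = 3.

3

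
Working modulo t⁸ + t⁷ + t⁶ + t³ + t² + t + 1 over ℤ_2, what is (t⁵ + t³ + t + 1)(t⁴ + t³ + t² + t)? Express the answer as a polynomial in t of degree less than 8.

Multiply in ℤ_2[t]: (t⁵ + t³ + t + 1)·(t⁴ + t³ + t² + t) = t⁹ + t⁸ + t⁴ + t.
Reduce using t⁸ ≡ t⁷ + t⁶ + t³ + t² + t + 1 (mod t⁸ + t⁷ + t⁶ + t³ + t² + t + 1).
Reduced: t⁷ + t³ + t².

t^7 + t^3 + t^2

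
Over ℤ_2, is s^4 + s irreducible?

Write m(s) = s^4 + s.
Check for roots in ℤ_2: m(0) = 0 → root; m(1) = 0 → root.
m(0) = 0, so (s) divides m(s); m is reducible.

No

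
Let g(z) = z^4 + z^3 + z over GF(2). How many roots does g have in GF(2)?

Evaluate at each of the 2 elements of GF(2):
g(0) = 0 → root; g(1) = 1.
Roots: {0}.

1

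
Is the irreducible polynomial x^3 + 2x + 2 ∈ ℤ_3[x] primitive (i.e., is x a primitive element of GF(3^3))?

No

Write f(x) = x^3 + 2x + 2.
|GF(3^3)^×| = 3^3 − 1 = 26. Prime factorization: 26 = 2·13.
f is primitive ⇔ x has order 26 in GF(3)[x]/(f), i.e. x^(26/q) ≠ 1 for each prime q | 26.
x^(13) mod f = 1
x^(2) mod f = x^2.
Since x^(13) = 1, the order of x divides 13 < 26; not primitive.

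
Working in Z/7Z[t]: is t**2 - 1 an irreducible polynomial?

Write P(t) = t**2 - 1.
Check for roots in Z/7Z: P(0) = 6; P(1) = 0 → root; P(2) = 3; P(3) = 1; P(4) = 1; P(5) = 3; P(6) = 0 → root.
P(1) = 0, so (t − 1) divides P(t); P is reducible.

No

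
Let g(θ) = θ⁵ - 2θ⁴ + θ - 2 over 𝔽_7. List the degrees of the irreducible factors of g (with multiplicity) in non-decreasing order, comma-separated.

Linear factors from roots: (θ - 2).
Complete factorization: g(θ) = (θ - 2)·(θ² + 3θ + 1)·(θ² - 3θ + 1).
Factor degrees with multiplicity: 1 + 2 + 2 = 5.

1, 2, 2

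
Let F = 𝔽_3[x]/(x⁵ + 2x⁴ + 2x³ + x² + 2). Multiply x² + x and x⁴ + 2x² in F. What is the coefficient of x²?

1

Multiply in 𝔽_3[x]: (x² + x)·(x⁴ + 2x²) = x⁶ + x⁵ + 2x⁴ + 2x³.
Reduce using x⁵ ≡ x⁴ + x³ + 2x² + 1 (mod x⁵ + 2x⁴ + 2x³ + x² + 2).
Reduced: 2x⁴ + x² + x + 2.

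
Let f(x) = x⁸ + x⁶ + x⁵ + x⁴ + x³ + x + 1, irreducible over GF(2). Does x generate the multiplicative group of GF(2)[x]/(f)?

No

|GF(2^8)^×| = 2^8 − 1 = 255. Prime factorization: 255 = 3·5·17.
f is primitive ⇔ x has order 255 in GF(2)[x]/(f), i.e. x^(255/q) ≠ 1 for each prime q | 255.
x^(85) mod f = 1
x^(51) mod f = x⁶ + x⁵ + x⁴ + x³.
x^(15) mod f = x⁷ + x⁵ + x⁴ + x³ + x².
Since x^(85) = 1, the order of x divides 85 < 255; not primitive.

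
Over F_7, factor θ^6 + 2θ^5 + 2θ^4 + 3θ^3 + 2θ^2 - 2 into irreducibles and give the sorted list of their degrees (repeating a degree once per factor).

Write h(θ) = θ^6 + 2θ^5 + 2θ^4 + 3θ^3 + 2θ^2 - 2.
Linear factors from roots: (θ + 2).
Complete factorization: h(θ) = (θ + 2)·(θ^2 + θ - 1)·(θ^3 - θ^2 - 3θ + 1).
Factor degrees with multiplicity: 1 + 2 + 3 = 6.

1, 2, 3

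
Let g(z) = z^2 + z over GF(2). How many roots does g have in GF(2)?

2

Evaluate at each of the 2 elements of GF(2):
g(0) = 0 → root; g(1) = 0 → root.
Roots: {0, 1}.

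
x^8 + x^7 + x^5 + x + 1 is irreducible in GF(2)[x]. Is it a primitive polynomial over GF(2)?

No

Write f(x) = x^8 + x^7 + x^5 + x + 1.
|GF(2^8)^×| = 2^8 − 1 = 255. Prime factorization: 255 = 3·5·17.
f is primitive ⇔ x has order 255 in GF(2)[x]/(f), i.e. x^(255/q) ≠ 1 for each prime q | 255.
x^(85) mod f = 1
x^(51) mod f = x^6 + x^4 + x^3 + x.
x^(15) mod f = x^5 + x^4 + x^3.
Since x^(85) = 1, the order of x divides 85 < 255; not primitive.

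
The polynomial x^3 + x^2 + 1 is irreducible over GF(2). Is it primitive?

Yes

Write f(x) = x^3 + x^2 + 1.
|GF(2^3)^×| = 2^3 − 1 = 7. Prime factorization: 7 = 7.
f is primitive ⇔ x has order 7 in GF(2)[x]/(f), i.e. x^(7/q) ≠ 1 for each prime q | 7.
x^(1) mod f = x.
None equal 1, so x has full order 7; f is primitive.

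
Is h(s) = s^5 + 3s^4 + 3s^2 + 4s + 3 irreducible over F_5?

Yes

Check for roots in F_5: h(0) = 3; h(1) = 4; h(2) = 3; h(3) = 3; h(4) = 4.
No roots, so no linear factors.
Degree-2 irreducible divisors: test the 10 monic irreducibles of degree 2 over GF(5).
None of them divide h (all give nonzero remainder).
No irreducible factor of degree ≤ 2 exists, so h is irreducible over GF(5).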